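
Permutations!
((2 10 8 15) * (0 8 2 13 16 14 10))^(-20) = ((0 8 15 13 16 14 10 2))^(-20) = (0 16)(2 13)(8 14)(10 15)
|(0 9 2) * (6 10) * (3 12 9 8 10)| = |(0 8 10 6 3 12 9 2)| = 8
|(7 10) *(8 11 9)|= |(7 10)(8 11 9)|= 6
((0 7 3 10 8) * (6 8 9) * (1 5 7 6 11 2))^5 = (0 8 6)(1 9 7 2 10 5 11 3)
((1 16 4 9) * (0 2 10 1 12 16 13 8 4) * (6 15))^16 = (0 4 10 12 13)(1 16 8 2 9)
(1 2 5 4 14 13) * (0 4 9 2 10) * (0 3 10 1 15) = [4, 1, 5, 10, 14, 9, 6, 7, 8, 2, 3, 11, 12, 15, 13, 0] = (0 4 14 13 15)(2 5 9)(3 10)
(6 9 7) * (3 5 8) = (3 5 8)(6 9 7) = [0, 1, 2, 5, 4, 8, 9, 6, 3, 7]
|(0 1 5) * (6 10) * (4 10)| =|(0 1 5)(4 10 6)| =3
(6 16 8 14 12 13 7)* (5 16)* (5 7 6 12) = [0, 1, 2, 3, 4, 16, 7, 12, 14, 9, 10, 11, 13, 6, 5, 15, 8] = (5 16 8 14)(6 7 12 13)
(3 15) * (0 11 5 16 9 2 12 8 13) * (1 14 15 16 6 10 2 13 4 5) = (0 11 1 14 15 3 16 9 13)(2 12 8 4 5 6 10) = [11, 14, 12, 16, 5, 6, 10, 7, 4, 13, 2, 1, 8, 0, 15, 3, 9]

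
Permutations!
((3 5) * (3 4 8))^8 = (8)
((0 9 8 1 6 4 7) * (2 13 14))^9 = (14)(0 8 6 7 9 1 4)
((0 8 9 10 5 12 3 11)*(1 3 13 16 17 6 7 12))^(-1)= (0 11 3 1 5 10 9 8)(6 17 16 13 12 7)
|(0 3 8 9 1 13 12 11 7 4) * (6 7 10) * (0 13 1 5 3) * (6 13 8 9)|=|(3 9 5)(4 8 6 7)(10 13 12 11)|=12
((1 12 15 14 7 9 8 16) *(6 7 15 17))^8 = ((1 12 17 6 7 9 8 16)(14 15))^8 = (17)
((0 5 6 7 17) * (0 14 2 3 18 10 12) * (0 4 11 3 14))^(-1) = ((0 5 6 7 17)(2 14)(3 18 10 12 4 11))^(-1) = (0 17 7 6 5)(2 14)(3 11 4 12 10 18)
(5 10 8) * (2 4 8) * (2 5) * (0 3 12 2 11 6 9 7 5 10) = (0 3 12 2 4 8 11 6 9 7 5) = [3, 1, 4, 12, 8, 0, 9, 5, 11, 7, 10, 6, 2]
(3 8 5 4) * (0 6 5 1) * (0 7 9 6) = (1 7 9 6 5 4 3 8) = [0, 7, 2, 8, 3, 4, 5, 9, 1, 6]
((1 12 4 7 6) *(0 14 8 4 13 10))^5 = (0 6)(1 14)(4 13)(7 10)(8 12)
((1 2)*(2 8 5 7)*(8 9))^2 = ((1 9 8 5 7 2))^2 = (1 8 7)(2 9 5)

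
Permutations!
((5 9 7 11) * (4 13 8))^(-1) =(4 8 13)(5 11 7 9) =((4 13 8)(5 9 7 11))^(-1)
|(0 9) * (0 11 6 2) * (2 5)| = 6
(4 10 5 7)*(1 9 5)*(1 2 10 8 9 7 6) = (1 7 4 8 9 5 6)(2 10) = [0, 7, 10, 3, 8, 6, 1, 4, 9, 5, 2]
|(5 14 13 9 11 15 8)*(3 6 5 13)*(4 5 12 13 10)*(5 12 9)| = |(3 6 9 11 15 8 10 4 12 13 5 14)| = 12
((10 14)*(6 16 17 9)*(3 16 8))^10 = (3 6 17)(8 9 16)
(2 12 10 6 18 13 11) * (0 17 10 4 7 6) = (0 17 10)(2 12 4 7 6 18 13 11) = [17, 1, 12, 3, 7, 5, 18, 6, 8, 9, 0, 2, 4, 11, 14, 15, 16, 10, 13]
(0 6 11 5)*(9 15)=(0 6 11 5)(9 15)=[6, 1, 2, 3, 4, 0, 11, 7, 8, 15, 10, 5, 12, 13, 14, 9]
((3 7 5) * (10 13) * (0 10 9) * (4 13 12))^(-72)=((0 10 12 4 13 9)(3 7 5))^(-72)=(13)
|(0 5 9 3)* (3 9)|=|(9)(0 5 3)|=3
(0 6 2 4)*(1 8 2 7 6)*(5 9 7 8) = (0 1 5 9 7 6 8 2 4) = [1, 5, 4, 3, 0, 9, 8, 6, 2, 7]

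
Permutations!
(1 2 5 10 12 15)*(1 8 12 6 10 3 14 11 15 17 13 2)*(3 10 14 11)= (2 5 10 6 14 3 11 15 8 12 17 13)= [0, 1, 5, 11, 4, 10, 14, 7, 12, 9, 6, 15, 17, 2, 3, 8, 16, 13]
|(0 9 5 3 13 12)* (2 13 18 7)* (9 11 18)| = |(0 11 18 7 2 13 12)(3 9 5)| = 21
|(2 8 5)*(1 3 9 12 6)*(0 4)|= 30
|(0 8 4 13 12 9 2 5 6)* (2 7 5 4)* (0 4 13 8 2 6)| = 21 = |(0 2 13 12 9 7 5)(4 8 6)|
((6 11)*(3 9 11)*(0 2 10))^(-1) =(0 10 2)(3 6 11 9)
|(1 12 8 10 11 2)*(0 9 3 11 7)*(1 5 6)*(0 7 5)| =|(0 9 3 11 2)(1 12 8 10 5 6)| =30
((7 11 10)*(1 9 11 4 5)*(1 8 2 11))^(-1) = (1 9)(2 8 5 4 7 10 11)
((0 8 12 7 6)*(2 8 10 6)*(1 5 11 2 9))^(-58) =((0 10 6)(1 5 11 2 8 12 7 9))^(-58) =(0 6 10)(1 7 8 11)(2 5 9 12)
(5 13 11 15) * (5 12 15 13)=(11 13)(12 15)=[0, 1, 2, 3, 4, 5, 6, 7, 8, 9, 10, 13, 15, 11, 14, 12]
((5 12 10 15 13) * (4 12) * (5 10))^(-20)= (4 12 5)(10 15 13)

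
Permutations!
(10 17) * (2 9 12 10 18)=[0, 1, 9, 3, 4, 5, 6, 7, 8, 12, 17, 11, 10, 13, 14, 15, 16, 18, 2]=(2 9 12 10 17 18)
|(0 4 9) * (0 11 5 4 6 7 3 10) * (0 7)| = 12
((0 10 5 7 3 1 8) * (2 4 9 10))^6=(0 7 4 1 10)(2 3 9 8 5)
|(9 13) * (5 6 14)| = 6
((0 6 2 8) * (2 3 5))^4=(0 2 3)(5 6 8)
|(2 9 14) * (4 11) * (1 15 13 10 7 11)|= 21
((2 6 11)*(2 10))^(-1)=(2 10 11 6)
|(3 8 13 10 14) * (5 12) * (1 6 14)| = 14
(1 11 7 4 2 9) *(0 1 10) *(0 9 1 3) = (0 3)(1 11 7 4 2)(9 10) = [3, 11, 1, 0, 2, 5, 6, 4, 8, 10, 9, 7]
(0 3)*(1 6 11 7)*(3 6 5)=[6, 5, 2, 0, 4, 3, 11, 1, 8, 9, 10, 7]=(0 6 11 7 1 5 3)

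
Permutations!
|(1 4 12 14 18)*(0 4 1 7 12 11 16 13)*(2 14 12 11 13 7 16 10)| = |(0 4 13)(2 14 18 16 7 11 10)| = 21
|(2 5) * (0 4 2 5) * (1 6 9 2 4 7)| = 6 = |(0 7 1 6 9 2)|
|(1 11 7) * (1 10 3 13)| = |(1 11 7 10 3 13)| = 6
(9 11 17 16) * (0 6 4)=[6, 1, 2, 3, 0, 5, 4, 7, 8, 11, 10, 17, 12, 13, 14, 15, 9, 16]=(0 6 4)(9 11 17 16)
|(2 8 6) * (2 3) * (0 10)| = |(0 10)(2 8 6 3)| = 4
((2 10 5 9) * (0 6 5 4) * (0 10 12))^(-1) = ((0 6 5 9 2 12)(4 10))^(-1) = (0 12 2 9 5 6)(4 10)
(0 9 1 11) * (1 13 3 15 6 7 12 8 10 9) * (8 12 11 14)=(0 1 14 8 10 9 13 3 15 6 7 11)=[1, 14, 2, 15, 4, 5, 7, 11, 10, 13, 9, 0, 12, 3, 8, 6]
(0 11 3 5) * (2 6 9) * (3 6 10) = [11, 1, 10, 5, 4, 0, 9, 7, 8, 2, 3, 6] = (0 11 6 9 2 10 3 5)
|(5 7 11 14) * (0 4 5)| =6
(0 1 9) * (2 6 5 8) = (0 1 9)(2 6 5 8) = [1, 9, 6, 3, 4, 8, 5, 7, 2, 0]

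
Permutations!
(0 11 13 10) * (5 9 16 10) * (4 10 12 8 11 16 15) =(0 16 12 8 11 13 5 9 15 4 10) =[16, 1, 2, 3, 10, 9, 6, 7, 11, 15, 0, 13, 8, 5, 14, 4, 12]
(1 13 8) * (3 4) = (1 13 8)(3 4) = [0, 13, 2, 4, 3, 5, 6, 7, 1, 9, 10, 11, 12, 8]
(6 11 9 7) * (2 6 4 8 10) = (2 6 11 9 7 4 8 10) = [0, 1, 6, 3, 8, 5, 11, 4, 10, 7, 2, 9]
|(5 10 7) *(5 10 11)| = |(5 11)(7 10)| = 2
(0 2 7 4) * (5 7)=(0 2 5 7 4)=[2, 1, 5, 3, 0, 7, 6, 4]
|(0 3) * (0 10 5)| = 4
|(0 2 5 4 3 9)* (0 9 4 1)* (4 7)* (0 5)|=|(9)(0 2)(1 5)(3 7 4)|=6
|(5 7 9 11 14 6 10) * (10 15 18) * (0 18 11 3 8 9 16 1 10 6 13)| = |(0 18 6 15 11 14 13)(1 10 5 7 16)(3 8 9)| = 105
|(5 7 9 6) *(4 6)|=|(4 6 5 7 9)|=5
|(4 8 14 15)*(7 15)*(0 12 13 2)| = 20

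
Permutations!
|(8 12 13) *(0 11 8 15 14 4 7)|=|(0 11 8 12 13 15 14 4 7)|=9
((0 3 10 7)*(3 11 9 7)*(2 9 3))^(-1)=(0 7 9 2 10 3 11)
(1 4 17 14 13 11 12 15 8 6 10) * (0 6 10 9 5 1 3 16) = (0 6 9 5 1 4 17 14 13 11 12 15 8 10 3 16) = [6, 4, 2, 16, 17, 1, 9, 7, 10, 5, 3, 12, 15, 11, 13, 8, 0, 14]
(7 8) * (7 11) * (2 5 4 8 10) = (2 5 4 8 11 7 10) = [0, 1, 5, 3, 8, 4, 6, 10, 11, 9, 2, 7]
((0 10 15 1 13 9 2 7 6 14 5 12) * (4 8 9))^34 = (0 8 5 13 6 15 2)(1 7 10 9 12 4 14)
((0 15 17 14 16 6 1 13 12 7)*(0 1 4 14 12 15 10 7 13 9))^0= (17)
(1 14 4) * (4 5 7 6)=(1 14 5 7 6 4)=[0, 14, 2, 3, 1, 7, 4, 6, 8, 9, 10, 11, 12, 13, 5]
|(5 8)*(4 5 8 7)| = 3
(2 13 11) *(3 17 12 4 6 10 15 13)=(2 3 17 12 4 6 10 15 13 11)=[0, 1, 3, 17, 6, 5, 10, 7, 8, 9, 15, 2, 4, 11, 14, 13, 16, 12]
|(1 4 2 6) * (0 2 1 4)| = 5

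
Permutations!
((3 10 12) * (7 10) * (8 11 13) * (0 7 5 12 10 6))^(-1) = (0 6 7)(3 12 5)(8 13 11)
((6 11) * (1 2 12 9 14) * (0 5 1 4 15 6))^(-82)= ((0 5 1 2 12 9 14 4 15 6 11))^(-82)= (0 14 5 4 1 15 2 6 12 11 9)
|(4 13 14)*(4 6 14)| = |(4 13)(6 14)| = 2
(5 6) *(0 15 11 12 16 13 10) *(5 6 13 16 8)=(16)(0 15 11 12 8 5 13 10)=[15, 1, 2, 3, 4, 13, 6, 7, 5, 9, 0, 12, 8, 10, 14, 11, 16]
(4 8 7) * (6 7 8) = (8)(4 6 7) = [0, 1, 2, 3, 6, 5, 7, 4, 8]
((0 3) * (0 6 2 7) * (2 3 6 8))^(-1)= (0 7 2 8 3 6)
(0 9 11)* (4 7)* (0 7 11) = (0 9)(4 11 7) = [9, 1, 2, 3, 11, 5, 6, 4, 8, 0, 10, 7]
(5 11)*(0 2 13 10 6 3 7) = (0 2 13 10 6 3 7)(5 11) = [2, 1, 13, 7, 4, 11, 3, 0, 8, 9, 6, 5, 12, 10]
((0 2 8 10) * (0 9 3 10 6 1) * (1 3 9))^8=(0 2 8 6 3 10 1)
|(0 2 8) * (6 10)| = 6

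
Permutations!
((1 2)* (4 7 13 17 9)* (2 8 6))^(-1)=((1 8 6 2)(4 7 13 17 9))^(-1)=(1 2 6 8)(4 9 17 13 7)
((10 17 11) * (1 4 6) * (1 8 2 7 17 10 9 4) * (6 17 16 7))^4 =(17)(2 6 8)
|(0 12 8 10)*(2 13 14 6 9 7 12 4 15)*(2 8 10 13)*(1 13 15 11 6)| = 24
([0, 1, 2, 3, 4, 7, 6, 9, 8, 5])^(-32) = (5 7 9)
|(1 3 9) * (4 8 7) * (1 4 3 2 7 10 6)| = 9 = |(1 2 7 3 9 4 8 10 6)|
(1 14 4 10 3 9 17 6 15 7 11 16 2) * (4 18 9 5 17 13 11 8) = (1 14 18 9 13 11 16 2)(3 5 17 6 15 7 8 4 10) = [0, 14, 1, 5, 10, 17, 15, 8, 4, 13, 3, 16, 12, 11, 18, 7, 2, 6, 9]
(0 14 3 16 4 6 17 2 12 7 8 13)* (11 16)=[14, 1, 12, 11, 6, 5, 17, 8, 13, 9, 10, 16, 7, 0, 3, 15, 4, 2]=(0 14 3 11 16 4 6 17 2 12 7 8 13)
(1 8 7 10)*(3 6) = (1 8 7 10)(3 6) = [0, 8, 2, 6, 4, 5, 3, 10, 7, 9, 1]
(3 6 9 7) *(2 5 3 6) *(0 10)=(0 10)(2 5 3)(6 9 7)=[10, 1, 5, 2, 4, 3, 9, 6, 8, 7, 0]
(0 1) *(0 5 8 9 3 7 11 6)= (0 1 5 8 9 3 7 11 6)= [1, 5, 2, 7, 4, 8, 0, 11, 9, 3, 10, 6]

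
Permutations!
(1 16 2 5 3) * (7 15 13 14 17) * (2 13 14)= [0, 16, 5, 1, 4, 3, 6, 15, 8, 9, 10, 11, 12, 2, 17, 14, 13, 7]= (1 16 13 2 5 3)(7 15 14 17)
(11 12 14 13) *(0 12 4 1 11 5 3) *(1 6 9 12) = (0 1 11 4 6 9 12 14 13 5 3) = [1, 11, 2, 0, 6, 3, 9, 7, 8, 12, 10, 4, 14, 5, 13]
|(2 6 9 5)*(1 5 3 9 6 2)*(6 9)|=|(1 5)(3 6 9)|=6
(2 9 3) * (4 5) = (2 9 3)(4 5) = [0, 1, 9, 2, 5, 4, 6, 7, 8, 3]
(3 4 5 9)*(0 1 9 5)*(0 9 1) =[0, 1, 2, 4, 9, 5, 6, 7, 8, 3] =(3 4 9)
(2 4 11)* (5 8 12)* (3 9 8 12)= (2 4 11)(3 9 8)(5 12)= [0, 1, 4, 9, 11, 12, 6, 7, 3, 8, 10, 2, 5]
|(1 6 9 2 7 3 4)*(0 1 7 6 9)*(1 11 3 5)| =10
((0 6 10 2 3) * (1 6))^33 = ((0 1 6 10 2 3))^33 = (0 10)(1 2)(3 6)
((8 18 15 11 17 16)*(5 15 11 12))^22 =((5 15 12)(8 18 11 17 16))^22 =(5 15 12)(8 11 16 18 17)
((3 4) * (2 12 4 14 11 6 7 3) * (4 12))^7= (2 4)(3 11 7 14 6)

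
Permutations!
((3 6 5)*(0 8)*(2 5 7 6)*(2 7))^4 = ((0 8)(2 5 3 7 6))^4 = (8)(2 6 7 3 5)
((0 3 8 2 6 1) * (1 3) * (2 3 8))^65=((0 1)(2 6 8 3))^65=(0 1)(2 6 8 3)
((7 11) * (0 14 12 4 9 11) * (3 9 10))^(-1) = (0 7 11 9 3 10 4 12 14) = ((0 14 12 4 10 3 9 11 7))^(-1)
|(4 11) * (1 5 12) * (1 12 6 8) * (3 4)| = |(12)(1 5 6 8)(3 4 11)| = 12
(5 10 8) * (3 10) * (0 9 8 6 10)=(0 9 8 5 3)(6 10)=[9, 1, 2, 0, 4, 3, 10, 7, 5, 8, 6]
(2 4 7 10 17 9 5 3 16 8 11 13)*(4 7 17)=(2 7 10 4 17 9 5 3 16 8 11 13)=[0, 1, 7, 16, 17, 3, 6, 10, 11, 5, 4, 13, 12, 2, 14, 15, 8, 9]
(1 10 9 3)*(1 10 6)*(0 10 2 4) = [10, 6, 4, 2, 0, 5, 1, 7, 8, 3, 9] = (0 10 9 3 2 4)(1 6)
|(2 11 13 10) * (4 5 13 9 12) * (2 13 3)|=14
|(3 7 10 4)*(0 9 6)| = 12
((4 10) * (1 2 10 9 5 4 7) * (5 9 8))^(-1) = ((1 2 10 7)(4 8 5))^(-1) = (1 7 10 2)(4 5 8)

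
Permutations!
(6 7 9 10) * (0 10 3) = (0 10 6 7 9 3) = [10, 1, 2, 0, 4, 5, 7, 9, 8, 3, 6]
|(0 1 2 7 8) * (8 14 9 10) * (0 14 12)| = 20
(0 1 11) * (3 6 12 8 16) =(0 1 11)(3 6 12 8 16) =[1, 11, 2, 6, 4, 5, 12, 7, 16, 9, 10, 0, 8, 13, 14, 15, 3]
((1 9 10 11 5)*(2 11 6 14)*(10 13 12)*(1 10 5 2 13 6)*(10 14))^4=(14)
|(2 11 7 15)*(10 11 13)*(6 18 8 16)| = 12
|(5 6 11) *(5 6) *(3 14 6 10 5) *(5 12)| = 7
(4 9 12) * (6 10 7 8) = (4 9 12)(6 10 7 8) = [0, 1, 2, 3, 9, 5, 10, 8, 6, 12, 7, 11, 4]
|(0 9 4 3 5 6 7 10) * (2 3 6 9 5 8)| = |(0 5 9 4 6 7 10)(2 3 8)| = 21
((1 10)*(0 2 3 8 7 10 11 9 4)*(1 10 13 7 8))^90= ((0 2 3 1 11 9 4)(7 13))^90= (13)(0 4 9 11 1 3 2)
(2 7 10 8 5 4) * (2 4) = [0, 1, 7, 3, 4, 2, 6, 10, 5, 9, 8] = (2 7 10 8 5)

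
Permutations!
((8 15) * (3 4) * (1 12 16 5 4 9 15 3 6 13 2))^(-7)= ((1 12 16 5 4 6 13 2)(3 9 15 8))^(-7)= (1 12 16 5 4 6 13 2)(3 9 15 8)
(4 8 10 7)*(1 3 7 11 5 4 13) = (1 3 7 13)(4 8 10 11 5) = [0, 3, 2, 7, 8, 4, 6, 13, 10, 9, 11, 5, 12, 1]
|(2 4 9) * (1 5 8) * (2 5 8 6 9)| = |(1 8)(2 4)(5 6 9)| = 6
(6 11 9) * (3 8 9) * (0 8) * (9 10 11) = (0 8 10 11 3)(6 9) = [8, 1, 2, 0, 4, 5, 9, 7, 10, 6, 11, 3]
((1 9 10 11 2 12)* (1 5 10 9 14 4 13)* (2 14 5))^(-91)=(14)(2 12)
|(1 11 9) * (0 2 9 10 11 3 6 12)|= 14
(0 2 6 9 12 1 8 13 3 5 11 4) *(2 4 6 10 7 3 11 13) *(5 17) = [4, 8, 10, 17, 0, 13, 9, 3, 2, 12, 7, 6, 1, 11, 14, 15, 16, 5] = (0 4)(1 8 2 10 7 3 17 5 13 11 6 9 12)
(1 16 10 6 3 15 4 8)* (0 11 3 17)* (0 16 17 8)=(0 11 3 15 4)(1 17 16 10 6 8)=[11, 17, 2, 15, 0, 5, 8, 7, 1, 9, 6, 3, 12, 13, 14, 4, 10, 16]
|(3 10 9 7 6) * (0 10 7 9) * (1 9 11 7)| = 6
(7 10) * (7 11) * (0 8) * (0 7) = (0 8 7 10 11) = [8, 1, 2, 3, 4, 5, 6, 10, 7, 9, 11, 0]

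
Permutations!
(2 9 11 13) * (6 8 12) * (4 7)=(2 9 11 13)(4 7)(6 8 12)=[0, 1, 9, 3, 7, 5, 8, 4, 12, 11, 10, 13, 6, 2]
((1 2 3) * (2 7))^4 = (7)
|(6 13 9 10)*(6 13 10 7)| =|(6 10 13 9 7)| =5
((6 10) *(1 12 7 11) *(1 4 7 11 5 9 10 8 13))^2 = ((1 12 11 4 7 5 9 10 6 8 13))^2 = (1 11 7 9 6 13 12 4 5 10 8)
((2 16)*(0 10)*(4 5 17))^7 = ((0 10)(2 16)(4 5 17))^7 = (0 10)(2 16)(4 5 17)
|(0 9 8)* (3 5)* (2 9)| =4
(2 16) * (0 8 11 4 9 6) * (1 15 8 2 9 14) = (0 2 16 9 6)(1 15 8 11 4 14) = [2, 15, 16, 3, 14, 5, 0, 7, 11, 6, 10, 4, 12, 13, 1, 8, 9]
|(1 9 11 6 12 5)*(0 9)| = |(0 9 11 6 12 5 1)| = 7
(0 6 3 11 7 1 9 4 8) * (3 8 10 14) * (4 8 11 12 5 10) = (0 6 11 7 1 9 8)(3 12 5 10 14) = [6, 9, 2, 12, 4, 10, 11, 1, 0, 8, 14, 7, 5, 13, 3]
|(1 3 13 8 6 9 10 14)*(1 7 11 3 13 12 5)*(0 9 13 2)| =33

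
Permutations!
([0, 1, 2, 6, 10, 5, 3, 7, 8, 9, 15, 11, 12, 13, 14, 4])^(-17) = (3 6)(4 10 15)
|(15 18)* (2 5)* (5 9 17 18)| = |(2 9 17 18 15 5)| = 6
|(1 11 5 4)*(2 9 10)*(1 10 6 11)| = 7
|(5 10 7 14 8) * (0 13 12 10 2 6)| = 10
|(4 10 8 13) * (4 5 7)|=|(4 10 8 13 5 7)|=6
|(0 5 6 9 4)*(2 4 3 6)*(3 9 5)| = |(9)(0 3 6 5 2 4)| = 6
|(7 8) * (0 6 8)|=|(0 6 8 7)|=4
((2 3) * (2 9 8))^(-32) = (9)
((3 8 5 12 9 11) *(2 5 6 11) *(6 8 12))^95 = (2 3 5 12 6 9 11)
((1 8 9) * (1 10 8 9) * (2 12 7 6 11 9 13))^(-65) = (1 6)(2 9)(7 8)(10 12)(11 13)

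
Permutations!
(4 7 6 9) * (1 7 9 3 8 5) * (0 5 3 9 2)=(0 5 1 7 6 9 4 2)(3 8)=[5, 7, 0, 8, 2, 1, 9, 6, 3, 4]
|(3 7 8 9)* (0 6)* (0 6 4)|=4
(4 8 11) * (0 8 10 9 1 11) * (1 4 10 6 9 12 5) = [8, 11, 2, 3, 6, 1, 9, 7, 0, 4, 12, 10, 5] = (0 8)(1 11 10 12 5)(4 6 9)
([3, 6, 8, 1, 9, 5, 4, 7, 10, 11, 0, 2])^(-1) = [10, 3, 11, 0, 6, 5, 1, 7, 2, 4, 8, 9]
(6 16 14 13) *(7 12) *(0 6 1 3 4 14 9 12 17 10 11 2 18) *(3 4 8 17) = (0 6 16 9 12 7 3 8 17 10 11 2 18)(1 4 14 13) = [6, 4, 18, 8, 14, 5, 16, 3, 17, 12, 11, 2, 7, 1, 13, 15, 9, 10, 0]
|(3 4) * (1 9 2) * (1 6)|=|(1 9 2 6)(3 4)|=4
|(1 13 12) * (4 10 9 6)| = |(1 13 12)(4 10 9 6)| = 12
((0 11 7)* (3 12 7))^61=(0 11 3 12 7)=((0 11 3 12 7))^61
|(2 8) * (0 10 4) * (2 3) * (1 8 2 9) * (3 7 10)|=8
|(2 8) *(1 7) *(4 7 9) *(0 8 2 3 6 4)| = 8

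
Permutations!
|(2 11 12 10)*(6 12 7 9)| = 7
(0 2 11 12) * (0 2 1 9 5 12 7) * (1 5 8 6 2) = (0 5 12 1 9 8 6 2 11 7) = [5, 9, 11, 3, 4, 12, 2, 0, 6, 8, 10, 7, 1]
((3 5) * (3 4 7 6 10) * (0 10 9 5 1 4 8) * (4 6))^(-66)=((0 10 3 1 6 9 5 8)(4 7))^(-66)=(0 5 6 3)(1 10 8 9)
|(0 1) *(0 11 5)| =|(0 1 11 5)| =4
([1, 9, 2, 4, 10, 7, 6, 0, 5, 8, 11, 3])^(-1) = (0 7 5 8 9 1)(3 11 10 4)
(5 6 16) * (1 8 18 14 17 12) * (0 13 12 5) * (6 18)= (0 13 12 1 8 6 16)(5 18 14 17)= [13, 8, 2, 3, 4, 18, 16, 7, 6, 9, 10, 11, 1, 12, 17, 15, 0, 5, 14]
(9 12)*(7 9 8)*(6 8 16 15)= (6 8 7 9 12 16 15)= [0, 1, 2, 3, 4, 5, 8, 9, 7, 12, 10, 11, 16, 13, 14, 6, 15]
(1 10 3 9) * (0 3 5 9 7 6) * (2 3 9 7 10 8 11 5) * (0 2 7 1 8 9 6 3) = (0 6 2)(1 9 8 11 5)(3 10 7) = [6, 9, 0, 10, 4, 1, 2, 3, 11, 8, 7, 5]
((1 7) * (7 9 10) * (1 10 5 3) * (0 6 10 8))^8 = ((0 6 10 7 8)(1 9 5 3))^8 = (0 7 6 8 10)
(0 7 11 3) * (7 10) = (0 10 7 11 3) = [10, 1, 2, 0, 4, 5, 6, 11, 8, 9, 7, 3]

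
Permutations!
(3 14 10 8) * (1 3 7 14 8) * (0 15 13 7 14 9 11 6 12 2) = (0 15 13 7 9 11 6 12 2)(1 3 8 14 10) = [15, 3, 0, 8, 4, 5, 12, 9, 14, 11, 1, 6, 2, 7, 10, 13]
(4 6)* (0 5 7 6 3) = [5, 1, 2, 0, 3, 7, 4, 6] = (0 5 7 6 4 3)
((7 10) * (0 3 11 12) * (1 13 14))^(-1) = ((0 3 11 12)(1 13 14)(7 10))^(-1) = (0 12 11 3)(1 14 13)(7 10)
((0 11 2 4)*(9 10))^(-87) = (0 11 2 4)(9 10) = ((0 11 2 4)(9 10))^(-87)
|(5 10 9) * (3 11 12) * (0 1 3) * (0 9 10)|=7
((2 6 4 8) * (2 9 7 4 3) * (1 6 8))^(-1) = (1 4 7 9 8 2 3 6)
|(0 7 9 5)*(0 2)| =5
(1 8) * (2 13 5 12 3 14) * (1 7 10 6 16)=(1 8 7 10 6 16)(2 13 5 12 3 14)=[0, 8, 13, 14, 4, 12, 16, 10, 7, 9, 6, 11, 3, 5, 2, 15, 1]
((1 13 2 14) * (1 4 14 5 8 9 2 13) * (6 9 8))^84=(14)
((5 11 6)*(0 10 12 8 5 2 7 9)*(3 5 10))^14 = ((0 3 5 11 6 2 7 9)(8 10 12))^14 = (0 7 6 5)(2 11 3 9)(8 12 10)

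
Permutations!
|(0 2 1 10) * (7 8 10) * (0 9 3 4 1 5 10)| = |(0 2 5 10 9 3 4 1 7 8)| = 10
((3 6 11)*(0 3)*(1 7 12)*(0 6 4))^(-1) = (0 4 3)(1 12 7)(6 11)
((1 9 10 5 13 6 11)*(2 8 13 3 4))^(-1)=(1 11 6 13 8 2 4 3 5 10 9)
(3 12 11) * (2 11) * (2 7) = [0, 1, 11, 12, 4, 5, 6, 2, 8, 9, 10, 3, 7] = (2 11 3 12 7)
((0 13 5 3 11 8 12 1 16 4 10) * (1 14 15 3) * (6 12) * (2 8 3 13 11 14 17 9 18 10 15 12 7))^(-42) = (0 14 9)(2 6)(3 17 10)(7 8)(11 12 18)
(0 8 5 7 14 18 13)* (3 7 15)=(0 8 5 15 3 7 14 18 13)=[8, 1, 2, 7, 4, 15, 6, 14, 5, 9, 10, 11, 12, 0, 18, 3, 16, 17, 13]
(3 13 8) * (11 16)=[0, 1, 2, 13, 4, 5, 6, 7, 3, 9, 10, 16, 12, 8, 14, 15, 11]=(3 13 8)(11 16)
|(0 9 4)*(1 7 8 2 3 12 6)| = |(0 9 4)(1 7 8 2 3 12 6)| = 21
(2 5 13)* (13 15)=(2 5 15 13)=[0, 1, 5, 3, 4, 15, 6, 7, 8, 9, 10, 11, 12, 2, 14, 13]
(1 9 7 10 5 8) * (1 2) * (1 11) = [0, 9, 11, 3, 4, 8, 6, 10, 2, 7, 5, 1] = (1 9 7 10 5 8 2 11)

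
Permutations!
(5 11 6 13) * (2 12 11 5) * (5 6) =(2 12 11 5 6 13) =[0, 1, 12, 3, 4, 6, 13, 7, 8, 9, 10, 5, 11, 2]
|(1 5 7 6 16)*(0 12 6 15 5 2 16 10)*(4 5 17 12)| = |(0 4 5 7 15 17 12 6 10)(1 2 16)| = 9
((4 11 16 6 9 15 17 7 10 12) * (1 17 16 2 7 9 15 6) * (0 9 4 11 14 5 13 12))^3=((0 9 6 15 16 1 17 4 14 5 13 12 11 2 7 10))^3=(0 15 17 5 11 10 6 1 14 12 7 9 16 4 13 2)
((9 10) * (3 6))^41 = (3 6)(9 10)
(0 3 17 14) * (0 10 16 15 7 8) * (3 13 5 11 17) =(0 13 5 11 17 14 10 16 15 7 8) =[13, 1, 2, 3, 4, 11, 6, 8, 0, 9, 16, 17, 12, 5, 10, 7, 15, 14]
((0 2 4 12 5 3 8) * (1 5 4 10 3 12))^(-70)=(1 12)(4 5)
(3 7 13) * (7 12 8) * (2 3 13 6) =[0, 1, 3, 12, 4, 5, 2, 6, 7, 9, 10, 11, 8, 13] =(13)(2 3 12 8 7 6)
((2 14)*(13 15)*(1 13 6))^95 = ((1 13 15 6)(2 14))^95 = (1 6 15 13)(2 14)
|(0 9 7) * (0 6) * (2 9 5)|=|(0 5 2 9 7 6)|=6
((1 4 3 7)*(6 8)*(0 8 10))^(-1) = (0 10 6 8)(1 7 3 4)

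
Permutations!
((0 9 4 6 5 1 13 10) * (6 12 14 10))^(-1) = ((0 9 4 12 14 10)(1 13 6 5))^(-1) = (0 10 14 12 4 9)(1 5 6 13)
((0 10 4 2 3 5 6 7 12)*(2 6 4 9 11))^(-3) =((0 10 9 11 2 3 5 4 6 7 12))^(-3) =(0 6 3 9 12 4 2 10 7 5 11)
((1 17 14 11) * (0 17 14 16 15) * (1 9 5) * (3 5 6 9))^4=(17)(1 5 3 11 14)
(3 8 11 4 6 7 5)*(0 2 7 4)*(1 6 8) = (0 2 7 5 3 1 6 4 8 11) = [2, 6, 7, 1, 8, 3, 4, 5, 11, 9, 10, 0]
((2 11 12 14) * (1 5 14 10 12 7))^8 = ((1 5 14 2 11 7)(10 12))^8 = (1 14 11)(2 7 5)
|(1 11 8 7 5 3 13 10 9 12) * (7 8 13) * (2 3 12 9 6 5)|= 21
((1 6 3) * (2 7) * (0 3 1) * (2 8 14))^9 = (0 3)(1 6)(2 7 8 14)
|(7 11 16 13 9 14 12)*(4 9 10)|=9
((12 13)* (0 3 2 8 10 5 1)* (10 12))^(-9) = ((0 3 2 8 12 13 10 5 1))^(-9) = (13)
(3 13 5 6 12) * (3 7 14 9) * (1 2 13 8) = (1 2 13 5 6 12 7 14 9 3 8) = [0, 2, 13, 8, 4, 6, 12, 14, 1, 3, 10, 11, 7, 5, 9]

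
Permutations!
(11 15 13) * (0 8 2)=(0 8 2)(11 15 13)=[8, 1, 0, 3, 4, 5, 6, 7, 2, 9, 10, 15, 12, 11, 14, 13]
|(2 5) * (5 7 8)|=|(2 7 8 5)|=4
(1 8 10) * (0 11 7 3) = (0 11 7 3)(1 8 10) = [11, 8, 2, 0, 4, 5, 6, 3, 10, 9, 1, 7]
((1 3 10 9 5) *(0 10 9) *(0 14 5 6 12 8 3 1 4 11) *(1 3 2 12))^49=(0 10 14 5 4 11)(1 3 9 6)(2 12 8)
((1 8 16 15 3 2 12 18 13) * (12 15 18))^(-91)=((1 8 16 18 13)(2 15 3))^(-91)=(1 13 18 16 8)(2 3 15)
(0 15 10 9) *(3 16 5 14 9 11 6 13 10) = (0 15 3 16 5 14 9)(6 13 10 11) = [15, 1, 2, 16, 4, 14, 13, 7, 8, 0, 11, 6, 12, 10, 9, 3, 5]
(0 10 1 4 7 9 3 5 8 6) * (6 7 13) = (0 10 1 4 13 6)(3 5 8 7 9) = [10, 4, 2, 5, 13, 8, 0, 9, 7, 3, 1, 11, 12, 6]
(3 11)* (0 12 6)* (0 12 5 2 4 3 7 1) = (0 5 2 4 3 11 7 1)(6 12) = [5, 0, 4, 11, 3, 2, 12, 1, 8, 9, 10, 7, 6]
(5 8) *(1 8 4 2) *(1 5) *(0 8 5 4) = (0 8 1 5)(2 4) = [8, 5, 4, 3, 2, 0, 6, 7, 1]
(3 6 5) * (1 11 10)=(1 11 10)(3 6 5)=[0, 11, 2, 6, 4, 3, 5, 7, 8, 9, 1, 10]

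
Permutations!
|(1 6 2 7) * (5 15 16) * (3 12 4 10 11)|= 60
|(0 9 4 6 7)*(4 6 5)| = 4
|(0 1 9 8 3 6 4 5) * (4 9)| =|(0 1 4 5)(3 6 9 8)| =4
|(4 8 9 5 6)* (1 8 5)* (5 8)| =|(1 5 6 4 8 9)| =6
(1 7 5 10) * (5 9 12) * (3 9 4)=(1 7 4 3 9 12 5 10)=[0, 7, 2, 9, 3, 10, 6, 4, 8, 12, 1, 11, 5]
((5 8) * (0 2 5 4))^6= ((0 2 5 8 4))^6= (0 2 5 8 4)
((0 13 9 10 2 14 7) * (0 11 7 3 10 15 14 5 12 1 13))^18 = (1 5 10 14 9)(2 3 15 13 12)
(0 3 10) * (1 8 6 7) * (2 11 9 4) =(0 3 10)(1 8 6 7)(2 11 9 4) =[3, 8, 11, 10, 2, 5, 7, 1, 6, 4, 0, 9]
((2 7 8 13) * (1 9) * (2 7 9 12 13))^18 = ((1 12 13 7 8 2 9))^18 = (1 8 12 2 13 9 7)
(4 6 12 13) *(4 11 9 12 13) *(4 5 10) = (4 6 13 11 9 12 5 10) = [0, 1, 2, 3, 6, 10, 13, 7, 8, 12, 4, 9, 5, 11]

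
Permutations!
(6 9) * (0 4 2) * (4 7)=(0 7 4 2)(6 9)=[7, 1, 0, 3, 2, 5, 9, 4, 8, 6]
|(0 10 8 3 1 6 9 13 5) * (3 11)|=10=|(0 10 8 11 3 1 6 9 13 5)|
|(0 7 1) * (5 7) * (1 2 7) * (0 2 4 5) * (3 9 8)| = 15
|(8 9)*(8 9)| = 1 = |(9)|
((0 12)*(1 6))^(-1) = (0 12)(1 6)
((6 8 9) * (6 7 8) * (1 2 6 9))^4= (1 7 6)(2 8 9)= ((1 2 6 9 7 8))^4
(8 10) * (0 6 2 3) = (0 6 2 3)(8 10) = [6, 1, 3, 0, 4, 5, 2, 7, 10, 9, 8]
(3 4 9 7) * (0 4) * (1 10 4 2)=(0 2 1 10 4 9 7 3)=[2, 10, 1, 0, 9, 5, 6, 3, 8, 7, 4]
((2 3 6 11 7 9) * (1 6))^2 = (1 11 9 3 6 7 2)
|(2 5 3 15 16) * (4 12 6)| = |(2 5 3 15 16)(4 12 6)| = 15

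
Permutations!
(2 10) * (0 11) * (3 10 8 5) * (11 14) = (0 14 11)(2 8 5 3 10) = [14, 1, 8, 10, 4, 3, 6, 7, 5, 9, 2, 0, 12, 13, 11]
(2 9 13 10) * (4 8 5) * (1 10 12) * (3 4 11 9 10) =(1 3 4 8 5 11 9 13 12)(2 10) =[0, 3, 10, 4, 8, 11, 6, 7, 5, 13, 2, 9, 1, 12]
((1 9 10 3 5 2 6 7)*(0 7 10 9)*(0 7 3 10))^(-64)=(10)(0 3 5 2 6)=((10)(0 3 5 2 6)(1 7))^(-64)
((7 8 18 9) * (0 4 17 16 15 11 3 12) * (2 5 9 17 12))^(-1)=(0 12 4)(2 3 11 15 16 17 18 8 7 9 5)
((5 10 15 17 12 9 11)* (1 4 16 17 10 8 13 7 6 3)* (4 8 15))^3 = (1 7)(3 13)(4 12 5)(6 8)(9 15 16)(10 17 11)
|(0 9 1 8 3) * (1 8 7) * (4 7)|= |(0 9 8 3)(1 4 7)|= 12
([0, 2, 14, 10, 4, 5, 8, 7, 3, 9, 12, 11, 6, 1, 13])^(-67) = (1 2 14 13)(3 6 10 8 12)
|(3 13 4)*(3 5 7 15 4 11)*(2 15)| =|(2 15 4 5 7)(3 13 11)| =15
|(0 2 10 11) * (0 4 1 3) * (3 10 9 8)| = 20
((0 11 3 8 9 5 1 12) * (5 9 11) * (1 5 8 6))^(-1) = ((0 8 11 3 6 1 12))^(-1) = (0 12 1 6 3 11 8)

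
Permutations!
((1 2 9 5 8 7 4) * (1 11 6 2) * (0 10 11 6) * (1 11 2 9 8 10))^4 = (0 1 11)(2 6)(4 10)(5 7)(8 9)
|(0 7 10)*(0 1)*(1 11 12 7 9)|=12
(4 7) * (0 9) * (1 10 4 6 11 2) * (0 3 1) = (0 9 3 1 10 4 7 6 11 2) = [9, 10, 0, 1, 7, 5, 11, 6, 8, 3, 4, 2]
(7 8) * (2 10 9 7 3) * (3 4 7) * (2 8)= (2 10 9 3 8 4 7)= [0, 1, 10, 8, 7, 5, 6, 2, 4, 3, 9]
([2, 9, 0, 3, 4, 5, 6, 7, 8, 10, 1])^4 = [0, 9, 2, 3, 4, 5, 6, 7, 8, 10, 1]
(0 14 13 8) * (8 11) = (0 14 13 11 8) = [14, 1, 2, 3, 4, 5, 6, 7, 0, 9, 10, 8, 12, 11, 13]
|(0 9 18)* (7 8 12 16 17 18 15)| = 9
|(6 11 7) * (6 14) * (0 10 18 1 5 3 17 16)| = 8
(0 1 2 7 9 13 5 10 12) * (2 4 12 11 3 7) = (0 1 4 12)(3 7 9 13 5 10 11) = [1, 4, 2, 7, 12, 10, 6, 9, 8, 13, 11, 3, 0, 5]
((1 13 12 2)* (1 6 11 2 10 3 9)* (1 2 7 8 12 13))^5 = (13)(2 12 6 10 11 3 7 9 8)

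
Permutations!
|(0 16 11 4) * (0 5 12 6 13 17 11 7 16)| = 14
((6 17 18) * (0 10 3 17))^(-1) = ((0 10 3 17 18 6))^(-1) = (0 6 18 17 3 10)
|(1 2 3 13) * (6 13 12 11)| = |(1 2 3 12 11 6 13)| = 7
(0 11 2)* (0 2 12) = (0 11 12) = [11, 1, 2, 3, 4, 5, 6, 7, 8, 9, 10, 12, 0]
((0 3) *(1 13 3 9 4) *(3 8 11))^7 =(0 3 11 8 13 1 4 9)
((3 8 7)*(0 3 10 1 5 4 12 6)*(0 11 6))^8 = ((0 3 8 7 10 1 5 4 12)(6 11))^8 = (0 12 4 5 1 10 7 8 3)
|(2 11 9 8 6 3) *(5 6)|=|(2 11 9 8 5 6 3)|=7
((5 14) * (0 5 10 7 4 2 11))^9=(0 5 14 10 7 4 2 11)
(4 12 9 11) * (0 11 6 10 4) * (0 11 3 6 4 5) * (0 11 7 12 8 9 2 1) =(0 3 6 10 5 11 7 12 2 1)(4 8 9) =[3, 0, 1, 6, 8, 11, 10, 12, 9, 4, 5, 7, 2]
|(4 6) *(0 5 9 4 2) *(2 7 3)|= 8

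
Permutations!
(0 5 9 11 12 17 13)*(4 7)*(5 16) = (0 16 5 9 11 12 17 13)(4 7) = [16, 1, 2, 3, 7, 9, 6, 4, 8, 11, 10, 12, 17, 0, 14, 15, 5, 13]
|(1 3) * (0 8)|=|(0 8)(1 3)|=2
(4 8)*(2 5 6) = (2 5 6)(4 8) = [0, 1, 5, 3, 8, 6, 2, 7, 4]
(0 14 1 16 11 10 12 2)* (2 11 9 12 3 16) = (0 14 1 2)(3 16 9 12 11 10) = [14, 2, 0, 16, 4, 5, 6, 7, 8, 12, 3, 10, 11, 13, 1, 15, 9]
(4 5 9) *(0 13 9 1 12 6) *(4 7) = (0 13 9 7 4 5 1 12 6) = [13, 12, 2, 3, 5, 1, 0, 4, 8, 7, 10, 11, 6, 9]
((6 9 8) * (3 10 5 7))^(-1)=(3 7 5 10)(6 8 9)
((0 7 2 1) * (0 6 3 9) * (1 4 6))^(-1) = (0 9 3 6 4 2 7)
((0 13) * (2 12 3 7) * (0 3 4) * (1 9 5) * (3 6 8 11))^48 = ((0 13 6 8 11 3 7 2 12 4)(1 9 5))^48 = (0 12 7 11 6)(2 3 8 13 4)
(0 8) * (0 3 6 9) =(0 8 3 6 9) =[8, 1, 2, 6, 4, 5, 9, 7, 3, 0]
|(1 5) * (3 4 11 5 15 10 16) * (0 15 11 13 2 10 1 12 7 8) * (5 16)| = |(0 15 1 11 16 3 4 13 2 10 5 12 7 8)| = 14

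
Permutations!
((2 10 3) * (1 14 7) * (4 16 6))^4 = (1 14 7)(2 10 3)(4 16 6) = ((1 14 7)(2 10 3)(4 16 6))^4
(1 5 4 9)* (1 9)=(9)(1 5 4)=[0, 5, 2, 3, 1, 4, 6, 7, 8, 9]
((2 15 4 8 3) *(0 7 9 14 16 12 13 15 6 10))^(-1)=((0 7 9 14 16 12 13 15 4 8 3 2 6 10))^(-1)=(0 10 6 2 3 8 4 15 13 12 16 14 9 7)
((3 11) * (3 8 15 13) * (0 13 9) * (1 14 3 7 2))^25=(0 2 3 15 13 1 11 9 7 14 8)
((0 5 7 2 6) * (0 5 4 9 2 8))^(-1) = ((0 4 9 2 6 5 7 8))^(-1) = (0 8 7 5 6 2 9 4)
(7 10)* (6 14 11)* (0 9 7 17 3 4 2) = [9, 1, 0, 4, 2, 5, 14, 10, 8, 7, 17, 6, 12, 13, 11, 15, 16, 3] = (0 9 7 10 17 3 4 2)(6 14 11)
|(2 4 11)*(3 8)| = 6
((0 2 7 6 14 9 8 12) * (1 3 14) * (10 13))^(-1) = ((0 2 7 6 1 3 14 9 8 12)(10 13))^(-1) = (0 12 8 9 14 3 1 6 7 2)(10 13)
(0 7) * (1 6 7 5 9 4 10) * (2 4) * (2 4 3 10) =(0 5 9 4 2 3 10 1 6 7) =[5, 6, 3, 10, 2, 9, 7, 0, 8, 4, 1]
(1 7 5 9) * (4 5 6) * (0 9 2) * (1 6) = (0 9 6 4 5 2)(1 7) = [9, 7, 0, 3, 5, 2, 4, 1, 8, 6]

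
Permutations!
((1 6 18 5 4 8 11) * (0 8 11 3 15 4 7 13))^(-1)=(0 13 7 5 18 6 1 11 4 15 3 8)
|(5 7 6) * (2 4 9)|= 3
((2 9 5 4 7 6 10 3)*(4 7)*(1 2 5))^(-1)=(1 9 2)(3 10 6 7 5)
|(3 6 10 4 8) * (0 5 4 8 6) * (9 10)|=8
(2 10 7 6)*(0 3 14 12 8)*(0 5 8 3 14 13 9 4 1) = (0 14 12 3 13 9 4 1)(2 10 7 6)(5 8) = [14, 0, 10, 13, 1, 8, 2, 6, 5, 4, 7, 11, 3, 9, 12]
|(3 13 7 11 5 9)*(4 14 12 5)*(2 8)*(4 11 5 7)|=8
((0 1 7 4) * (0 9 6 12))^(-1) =((0 1 7 4 9 6 12))^(-1) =(0 12 6 9 4 7 1)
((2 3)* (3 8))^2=(2 3 8)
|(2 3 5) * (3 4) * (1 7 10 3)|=7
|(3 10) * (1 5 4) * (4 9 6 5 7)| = |(1 7 4)(3 10)(5 9 6)| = 6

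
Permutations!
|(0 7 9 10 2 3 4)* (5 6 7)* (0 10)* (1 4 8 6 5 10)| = 8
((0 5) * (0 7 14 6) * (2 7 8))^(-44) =((0 5 8 2 7 14 6))^(-44) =(0 14 2 5 6 7 8)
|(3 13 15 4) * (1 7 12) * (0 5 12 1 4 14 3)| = |(0 5 12 4)(1 7)(3 13 15 14)| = 4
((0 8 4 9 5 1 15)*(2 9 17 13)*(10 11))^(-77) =(0 17 9 15 4 2 1 8 13 5)(10 11)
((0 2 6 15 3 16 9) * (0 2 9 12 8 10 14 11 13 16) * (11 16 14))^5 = (0 3 15 6 2 9)(8 16 13 10 12 14 11)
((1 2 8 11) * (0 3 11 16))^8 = (0 3 11 1 2 8 16)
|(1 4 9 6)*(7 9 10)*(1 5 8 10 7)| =|(1 4 7 9 6 5 8 10)| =8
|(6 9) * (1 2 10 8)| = 4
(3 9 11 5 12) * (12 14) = (3 9 11 5 14 12) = [0, 1, 2, 9, 4, 14, 6, 7, 8, 11, 10, 5, 3, 13, 12]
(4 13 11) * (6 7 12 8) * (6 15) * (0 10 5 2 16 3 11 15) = (0 10 5 2 16 3 11 4 13 15 6 7 12 8) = [10, 1, 16, 11, 13, 2, 7, 12, 0, 9, 5, 4, 8, 15, 14, 6, 3]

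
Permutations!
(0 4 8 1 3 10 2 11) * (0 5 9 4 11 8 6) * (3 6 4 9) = (0 11 5 3 10 2 8 1 6) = [11, 6, 8, 10, 4, 3, 0, 7, 1, 9, 2, 5]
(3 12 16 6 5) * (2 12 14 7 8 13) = (2 12 16 6 5 3 14 7 8 13) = [0, 1, 12, 14, 4, 3, 5, 8, 13, 9, 10, 11, 16, 2, 7, 15, 6]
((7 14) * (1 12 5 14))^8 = ((1 12 5 14 7))^8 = (1 14 12 7 5)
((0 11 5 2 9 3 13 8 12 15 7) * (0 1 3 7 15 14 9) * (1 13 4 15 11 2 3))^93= ((0 2)(3 4 15 11 5)(7 13 8 12 14 9))^93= (0 2)(3 11 4 5 15)(7 12)(8 9)(13 14)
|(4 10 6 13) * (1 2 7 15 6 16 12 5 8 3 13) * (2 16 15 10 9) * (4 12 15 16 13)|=|(1 13 12 5 8 3 4 9 2 7 10 16 15 6)|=14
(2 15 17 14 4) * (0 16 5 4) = (0 16 5 4 2 15 17 14) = [16, 1, 15, 3, 2, 4, 6, 7, 8, 9, 10, 11, 12, 13, 0, 17, 5, 14]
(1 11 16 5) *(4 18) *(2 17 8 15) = (1 11 16 5)(2 17 8 15)(4 18) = [0, 11, 17, 3, 18, 1, 6, 7, 15, 9, 10, 16, 12, 13, 14, 2, 5, 8, 4]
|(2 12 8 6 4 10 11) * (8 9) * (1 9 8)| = 14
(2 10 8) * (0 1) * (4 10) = [1, 0, 4, 3, 10, 5, 6, 7, 2, 9, 8] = (0 1)(2 4 10 8)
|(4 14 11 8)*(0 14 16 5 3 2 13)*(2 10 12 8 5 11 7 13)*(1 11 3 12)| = 36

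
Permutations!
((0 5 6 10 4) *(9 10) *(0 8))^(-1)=((0 5 6 9 10 4 8))^(-1)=(0 8 4 10 9 6 5)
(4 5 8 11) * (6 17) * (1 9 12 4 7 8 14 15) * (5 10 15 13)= [0, 9, 2, 3, 10, 14, 17, 8, 11, 12, 15, 7, 4, 5, 13, 1, 16, 6]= (1 9 12 4 10 15)(5 14 13)(6 17)(7 8 11)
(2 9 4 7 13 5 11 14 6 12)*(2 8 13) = (2 9 4 7)(5 11 14 6 12 8 13) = [0, 1, 9, 3, 7, 11, 12, 2, 13, 4, 10, 14, 8, 5, 6]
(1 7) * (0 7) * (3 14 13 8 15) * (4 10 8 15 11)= [7, 0, 2, 14, 10, 5, 6, 1, 11, 9, 8, 4, 12, 15, 13, 3]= (0 7 1)(3 14 13 15)(4 10 8 11)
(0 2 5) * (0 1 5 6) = (0 2 6)(1 5) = [2, 5, 6, 3, 4, 1, 0]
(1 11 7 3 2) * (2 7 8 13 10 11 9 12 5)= (1 9 12 5 2)(3 7)(8 13 10 11)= [0, 9, 1, 7, 4, 2, 6, 3, 13, 12, 11, 8, 5, 10]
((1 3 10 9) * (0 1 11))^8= (0 3 9)(1 10 11)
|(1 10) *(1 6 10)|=|(6 10)|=2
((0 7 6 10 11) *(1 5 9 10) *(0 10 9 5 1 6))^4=((0 7)(10 11))^4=(11)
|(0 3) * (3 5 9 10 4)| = 6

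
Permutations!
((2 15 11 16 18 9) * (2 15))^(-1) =(9 18 16 11 15) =((9 15 11 16 18))^(-1)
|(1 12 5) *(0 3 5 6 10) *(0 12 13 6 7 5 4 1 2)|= |(0 3 4 1 13 6 10 12 7 5 2)|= 11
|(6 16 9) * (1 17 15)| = 3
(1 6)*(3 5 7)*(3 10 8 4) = [0, 6, 2, 5, 3, 7, 1, 10, 4, 9, 8] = (1 6)(3 5 7 10 8 4)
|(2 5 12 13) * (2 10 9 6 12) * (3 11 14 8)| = |(2 5)(3 11 14 8)(6 12 13 10 9)| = 20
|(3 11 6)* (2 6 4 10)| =|(2 6 3 11 4 10)| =6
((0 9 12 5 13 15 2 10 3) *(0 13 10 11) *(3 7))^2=((0 9 12 5 10 7 3 13 15 2 11))^2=(0 12 10 3 15 11 9 5 7 13 2)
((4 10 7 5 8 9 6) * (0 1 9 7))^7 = (0 1 9 6 4 10)(5 8 7)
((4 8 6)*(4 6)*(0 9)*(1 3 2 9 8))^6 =((0 8 4 1 3 2 9))^6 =(0 9 2 3 1 4 8)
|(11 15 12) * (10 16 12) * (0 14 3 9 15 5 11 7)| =18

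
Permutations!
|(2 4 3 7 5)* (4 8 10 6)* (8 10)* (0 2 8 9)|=|(0 2 10 6 4 3 7 5 8 9)|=10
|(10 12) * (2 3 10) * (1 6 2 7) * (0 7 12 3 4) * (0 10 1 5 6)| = 9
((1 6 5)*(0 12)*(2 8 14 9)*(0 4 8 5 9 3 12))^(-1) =(1 5 2 9 6)(3 14 8 4 12)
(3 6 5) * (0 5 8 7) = (0 5 3 6 8 7) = [5, 1, 2, 6, 4, 3, 8, 0, 7]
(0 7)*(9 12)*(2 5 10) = (0 7)(2 5 10)(9 12) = [7, 1, 5, 3, 4, 10, 6, 0, 8, 12, 2, 11, 9]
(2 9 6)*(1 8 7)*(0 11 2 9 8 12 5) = [11, 12, 8, 3, 4, 0, 9, 1, 7, 6, 10, 2, 5] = (0 11 2 8 7 1 12 5)(6 9)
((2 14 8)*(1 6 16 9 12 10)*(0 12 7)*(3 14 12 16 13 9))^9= ((0 16 3 14 8 2 12 10 1 6 13 9 7))^9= (0 6 2 16 13 12 3 9 10 14 7 1 8)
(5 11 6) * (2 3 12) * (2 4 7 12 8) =(2 3 8)(4 7 12)(5 11 6) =[0, 1, 3, 8, 7, 11, 5, 12, 2, 9, 10, 6, 4]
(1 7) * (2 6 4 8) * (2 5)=(1 7)(2 6 4 8 5)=[0, 7, 6, 3, 8, 2, 4, 1, 5]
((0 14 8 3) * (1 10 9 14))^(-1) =((0 1 10 9 14 8 3))^(-1) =(0 3 8 14 9 10 1)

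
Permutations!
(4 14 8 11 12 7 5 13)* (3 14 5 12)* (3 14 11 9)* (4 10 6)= [0, 1, 2, 11, 5, 13, 4, 12, 9, 3, 6, 14, 7, 10, 8]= (3 11 14 8 9)(4 5 13 10 6)(7 12)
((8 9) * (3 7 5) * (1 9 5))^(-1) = ((1 9 8 5 3 7))^(-1) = (1 7 3 5 8 9)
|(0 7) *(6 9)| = 2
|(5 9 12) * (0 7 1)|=|(0 7 1)(5 9 12)|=3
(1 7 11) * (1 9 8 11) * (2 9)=(1 7)(2 9 8 11)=[0, 7, 9, 3, 4, 5, 6, 1, 11, 8, 10, 2]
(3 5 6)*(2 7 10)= (2 7 10)(3 5 6)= [0, 1, 7, 5, 4, 6, 3, 10, 8, 9, 2]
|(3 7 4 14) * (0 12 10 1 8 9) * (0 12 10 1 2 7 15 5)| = |(0 10 2 7 4 14 3 15 5)(1 8 9 12)| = 36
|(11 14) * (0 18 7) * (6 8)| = |(0 18 7)(6 8)(11 14)| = 6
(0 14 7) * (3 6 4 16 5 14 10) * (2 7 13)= [10, 1, 7, 6, 16, 14, 4, 0, 8, 9, 3, 11, 12, 2, 13, 15, 5]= (0 10 3 6 4 16 5 14 13 2 7)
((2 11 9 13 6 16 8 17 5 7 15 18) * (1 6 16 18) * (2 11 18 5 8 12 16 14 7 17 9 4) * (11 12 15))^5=((1 6 5 17 8 9 13 14 7 11 4 2 18 12 16 15))^5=(1 9 4 15 8 11 16 17 7 12 5 14 18 6 13 2)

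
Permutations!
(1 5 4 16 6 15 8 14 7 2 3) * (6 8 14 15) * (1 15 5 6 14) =(1 6 14 7 2 3 15)(4 16 8 5) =[0, 6, 3, 15, 16, 4, 14, 2, 5, 9, 10, 11, 12, 13, 7, 1, 8]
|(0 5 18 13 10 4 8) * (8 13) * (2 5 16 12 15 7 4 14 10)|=22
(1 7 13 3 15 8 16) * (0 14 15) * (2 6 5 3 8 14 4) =(0 4 2 6 5 3)(1 7 13 8 16)(14 15) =[4, 7, 6, 0, 2, 3, 5, 13, 16, 9, 10, 11, 12, 8, 15, 14, 1]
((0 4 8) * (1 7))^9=(8)(1 7)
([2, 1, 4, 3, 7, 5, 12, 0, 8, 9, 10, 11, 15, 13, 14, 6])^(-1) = (0 7 4 2)(6 15 12)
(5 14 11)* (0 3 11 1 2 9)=(0 3 11 5 14 1 2 9)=[3, 2, 9, 11, 4, 14, 6, 7, 8, 0, 10, 5, 12, 13, 1]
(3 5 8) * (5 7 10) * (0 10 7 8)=[10, 1, 2, 8, 4, 0, 6, 7, 3, 9, 5]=(0 10 5)(3 8)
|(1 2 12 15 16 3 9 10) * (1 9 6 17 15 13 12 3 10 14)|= 10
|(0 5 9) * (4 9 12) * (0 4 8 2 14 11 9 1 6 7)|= |(0 5 12 8 2 14 11 9 4 1 6 7)|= 12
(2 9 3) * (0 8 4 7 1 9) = (0 8 4 7 1 9 3 2) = [8, 9, 0, 2, 7, 5, 6, 1, 4, 3]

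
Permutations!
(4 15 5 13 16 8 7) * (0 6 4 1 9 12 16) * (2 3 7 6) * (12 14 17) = (0 2 3 7 1 9 14 17 12 16 8 6 4 15 5 13) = [2, 9, 3, 7, 15, 13, 4, 1, 6, 14, 10, 11, 16, 0, 17, 5, 8, 12]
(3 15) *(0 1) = (0 1)(3 15) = [1, 0, 2, 15, 4, 5, 6, 7, 8, 9, 10, 11, 12, 13, 14, 3]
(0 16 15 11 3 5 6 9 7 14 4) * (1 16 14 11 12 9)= (0 14 4)(1 16 15 12 9 7 11 3 5 6)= [14, 16, 2, 5, 0, 6, 1, 11, 8, 7, 10, 3, 9, 13, 4, 12, 15]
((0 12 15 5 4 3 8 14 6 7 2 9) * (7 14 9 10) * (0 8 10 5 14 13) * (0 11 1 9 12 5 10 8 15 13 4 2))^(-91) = ((0 5 2 10 7)(1 9 15 14 6 4 3 8 12 13 11))^(-91) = (0 7 10 2 5)(1 12 4 15 11 8 6 9 13 3 14)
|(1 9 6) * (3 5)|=|(1 9 6)(3 5)|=6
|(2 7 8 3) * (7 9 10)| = |(2 9 10 7 8 3)| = 6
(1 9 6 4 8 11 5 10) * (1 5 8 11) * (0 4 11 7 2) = (0 4 7 2)(1 9 6 11 8)(5 10) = [4, 9, 0, 3, 7, 10, 11, 2, 1, 6, 5, 8]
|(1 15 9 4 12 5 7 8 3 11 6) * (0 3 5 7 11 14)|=|(0 3 14)(1 15 9 4 12 7 8 5 11 6)|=30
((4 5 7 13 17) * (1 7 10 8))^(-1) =(1 8 10 5 4 17 13 7)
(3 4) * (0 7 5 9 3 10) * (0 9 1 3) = (0 7 5 1 3 4 10 9) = [7, 3, 2, 4, 10, 1, 6, 5, 8, 0, 9]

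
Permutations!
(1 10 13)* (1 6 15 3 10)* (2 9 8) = (2 9 8)(3 10 13 6 15) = [0, 1, 9, 10, 4, 5, 15, 7, 2, 8, 13, 11, 12, 6, 14, 3]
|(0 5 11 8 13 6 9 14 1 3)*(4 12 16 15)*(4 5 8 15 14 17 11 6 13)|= 24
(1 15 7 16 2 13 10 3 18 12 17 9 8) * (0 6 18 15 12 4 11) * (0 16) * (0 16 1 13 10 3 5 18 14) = (0 6 14)(1 12 17 9 8 13 3 15 7 16 2 10 5 18 4 11) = [6, 12, 10, 15, 11, 18, 14, 16, 13, 8, 5, 1, 17, 3, 0, 7, 2, 9, 4]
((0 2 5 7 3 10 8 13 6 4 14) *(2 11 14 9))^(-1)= (0 14 11)(2 9 4 6 13 8 10 3 7 5)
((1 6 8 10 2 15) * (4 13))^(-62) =((1 6 8 10 2 15)(4 13))^(-62) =(1 2 8)(6 15 10)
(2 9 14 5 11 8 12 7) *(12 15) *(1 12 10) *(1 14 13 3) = (1 12 7 2 9 13 3)(5 11 8 15 10 14) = [0, 12, 9, 1, 4, 11, 6, 2, 15, 13, 14, 8, 7, 3, 5, 10]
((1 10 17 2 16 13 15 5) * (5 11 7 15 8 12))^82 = (1 10 17 2 16 13 8 12 5)(7 15 11)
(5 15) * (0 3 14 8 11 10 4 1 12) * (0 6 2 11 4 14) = (0 3)(1 12 6 2 11 10 14 8 4)(5 15) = [3, 12, 11, 0, 1, 15, 2, 7, 4, 9, 14, 10, 6, 13, 8, 5]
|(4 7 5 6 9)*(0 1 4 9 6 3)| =6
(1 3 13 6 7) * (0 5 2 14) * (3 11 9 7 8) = (0 5 2 14)(1 11 9 7)(3 13 6 8) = [5, 11, 14, 13, 4, 2, 8, 1, 3, 7, 10, 9, 12, 6, 0]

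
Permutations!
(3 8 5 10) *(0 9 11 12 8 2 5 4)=(0 9 11 12 8 4)(2 5 10 3)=[9, 1, 5, 2, 0, 10, 6, 7, 4, 11, 3, 12, 8]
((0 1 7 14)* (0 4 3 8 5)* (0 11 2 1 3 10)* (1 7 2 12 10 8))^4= (0 7 5)(1 4 12)(2 8 10)(3 14 11)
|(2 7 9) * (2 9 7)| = |(9)| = 1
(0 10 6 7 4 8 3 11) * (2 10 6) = [6, 1, 10, 11, 8, 5, 7, 4, 3, 9, 2, 0] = (0 6 7 4 8 3 11)(2 10)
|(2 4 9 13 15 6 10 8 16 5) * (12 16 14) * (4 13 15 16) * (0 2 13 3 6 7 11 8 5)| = 8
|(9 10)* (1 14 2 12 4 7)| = |(1 14 2 12 4 7)(9 10)| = 6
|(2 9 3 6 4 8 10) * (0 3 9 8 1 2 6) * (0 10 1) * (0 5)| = 6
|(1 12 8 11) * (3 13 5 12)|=7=|(1 3 13 5 12 8 11)|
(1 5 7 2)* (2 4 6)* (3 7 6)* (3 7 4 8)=[0, 5, 1, 4, 7, 6, 2, 8, 3]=(1 5 6 2)(3 4 7 8)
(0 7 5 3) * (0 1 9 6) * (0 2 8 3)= (0 7 5)(1 9 6 2 8 3)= [7, 9, 8, 1, 4, 0, 2, 5, 3, 6]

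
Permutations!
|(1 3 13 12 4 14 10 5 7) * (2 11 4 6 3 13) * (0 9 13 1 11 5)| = |(0 9 13 12 6 3 2 5 7 11 4 14 10)| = 13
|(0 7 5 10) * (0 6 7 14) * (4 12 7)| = 6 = |(0 14)(4 12 7 5 10 6)|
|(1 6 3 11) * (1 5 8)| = |(1 6 3 11 5 8)| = 6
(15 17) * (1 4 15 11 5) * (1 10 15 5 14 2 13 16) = (1 4 5 10 15 17 11 14 2 13 16) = [0, 4, 13, 3, 5, 10, 6, 7, 8, 9, 15, 14, 12, 16, 2, 17, 1, 11]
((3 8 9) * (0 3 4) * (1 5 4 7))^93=(0 1 8 4 7 3 5 9)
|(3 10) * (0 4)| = 2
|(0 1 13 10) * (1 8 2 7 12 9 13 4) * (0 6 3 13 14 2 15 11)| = 20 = |(0 8 15 11)(1 4)(2 7 12 9 14)(3 13 10 6)|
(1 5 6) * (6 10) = (1 5 10 6) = [0, 5, 2, 3, 4, 10, 1, 7, 8, 9, 6]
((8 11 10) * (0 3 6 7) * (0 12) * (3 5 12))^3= ((0 5 12)(3 6 7)(8 11 10))^3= (12)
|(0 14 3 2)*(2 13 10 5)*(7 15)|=14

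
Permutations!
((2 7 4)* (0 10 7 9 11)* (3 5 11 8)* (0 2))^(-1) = (0 4 7 10)(2 11 5 3 8 9)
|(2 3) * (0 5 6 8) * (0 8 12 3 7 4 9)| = 9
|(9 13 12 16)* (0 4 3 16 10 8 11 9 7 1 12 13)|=11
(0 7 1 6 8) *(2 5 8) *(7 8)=[8, 6, 5, 3, 4, 7, 2, 1, 0]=(0 8)(1 6 2 5 7)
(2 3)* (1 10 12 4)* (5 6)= [0, 10, 3, 2, 1, 6, 5, 7, 8, 9, 12, 11, 4]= (1 10 12 4)(2 3)(5 6)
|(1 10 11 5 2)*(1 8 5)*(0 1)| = 12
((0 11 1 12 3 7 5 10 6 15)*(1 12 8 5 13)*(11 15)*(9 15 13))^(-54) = ((0 13 1 8 5 10 6 11 12 3 7 9 15))^(-54) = (0 9 3 11 10 8 13 15 7 12 6 5 1)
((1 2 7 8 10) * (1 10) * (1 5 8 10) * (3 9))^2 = ((1 2 7 10)(3 9)(5 8))^2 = (1 7)(2 10)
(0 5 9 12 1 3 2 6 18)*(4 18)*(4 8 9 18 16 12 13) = (0 5 18)(1 3 2 6 8 9 13 4 16 12) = [5, 3, 6, 2, 16, 18, 8, 7, 9, 13, 10, 11, 1, 4, 14, 15, 12, 17, 0]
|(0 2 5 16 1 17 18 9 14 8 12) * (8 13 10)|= 13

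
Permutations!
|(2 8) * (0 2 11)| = |(0 2 8 11)| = 4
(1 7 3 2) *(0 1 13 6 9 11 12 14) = (0 1 7 3 2 13 6 9 11 12 14) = [1, 7, 13, 2, 4, 5, 9, 3, 8, 11, 10, 12, 14, 6, 0]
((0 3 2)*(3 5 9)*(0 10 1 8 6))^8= ((0 5 9 3 2 10 1 8 6))^8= (0 6 8 1 10 2 3 9 5)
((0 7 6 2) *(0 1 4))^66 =(7)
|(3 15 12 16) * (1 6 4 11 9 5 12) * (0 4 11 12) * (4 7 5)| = |(0 7 5)(1 6 11 9 4 12 16 3 15)| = 9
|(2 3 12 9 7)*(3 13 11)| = 7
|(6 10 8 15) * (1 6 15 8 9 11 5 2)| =7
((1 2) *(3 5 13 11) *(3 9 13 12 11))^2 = ((1 2)(3 5 12 11 9 13))^2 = (3 12 9)(5 11 13)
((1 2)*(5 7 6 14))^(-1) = (1 2)(5 14 6 7)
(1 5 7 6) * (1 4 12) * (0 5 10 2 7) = (0 5)(1 10 2 7 6 4 12) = [5, 10, 7, 3, 12, 0, 4, 6, 8, 9, 2, 11, 1]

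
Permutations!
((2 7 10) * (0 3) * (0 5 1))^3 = (10)(0 1 5 3)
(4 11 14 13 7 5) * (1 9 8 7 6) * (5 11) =(1 9 8 7 11 14 13 6)(4 5) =[0, 9, 2, 3, 5, 4, 1, 11, 7, 8, 10, 14, 12, 6, 13]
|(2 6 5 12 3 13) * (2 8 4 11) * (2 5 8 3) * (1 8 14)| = 18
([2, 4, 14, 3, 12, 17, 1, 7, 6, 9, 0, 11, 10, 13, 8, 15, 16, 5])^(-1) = [10, 6, 0, 3, 1, 17, 8, 7, 14, 9, 12, 11, 4, 13, 2, 15, 16, 5]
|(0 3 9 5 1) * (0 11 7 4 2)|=9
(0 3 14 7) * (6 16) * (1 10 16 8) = (0 3 14 7)(1 10 16 6 8) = [3, 10, 2, 14, 4, 5, 8, 0, 1, 9, 16, 11, 12, 13, 7, 15, 6]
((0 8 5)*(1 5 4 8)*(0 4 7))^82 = (0 8 5)(1 7 4)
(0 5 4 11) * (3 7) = (0 5 4 11)(3 7) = [5, 1, 2, 7, 11, 4, 6, 3, 8, 9, 10, 0]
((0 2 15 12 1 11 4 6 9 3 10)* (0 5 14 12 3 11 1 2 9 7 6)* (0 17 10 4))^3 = ((0 9 11)(2 15 3 4 17 10 5 14 12)(6 7))^3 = (2 4 5)(3 10 12)(6 7)(14 15 17)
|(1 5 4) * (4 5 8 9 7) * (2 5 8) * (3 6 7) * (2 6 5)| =4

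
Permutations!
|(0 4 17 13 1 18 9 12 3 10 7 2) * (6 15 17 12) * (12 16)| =|(0 4 16 12 3 10 7 2)(1 18 9 6 15 17 13)| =56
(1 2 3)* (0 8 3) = (0 8 3 1 2) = [8, 2, 0, 1, 4, 5, 6, 7, 3]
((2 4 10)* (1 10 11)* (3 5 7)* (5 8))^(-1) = ((1 10 2 4 11)(3 8 5 7))^(-1) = (1 11 4 2 10)(3 7 5 8)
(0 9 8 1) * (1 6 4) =(0 9 8 6 4 1) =[9, 0, 2, 3, 1, 5, 4, 7, 6, 8]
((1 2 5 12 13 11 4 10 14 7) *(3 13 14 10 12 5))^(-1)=(1 7 14 12 4 11 13 3 2)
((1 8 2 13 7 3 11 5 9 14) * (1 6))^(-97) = (1 2 7 11 9 6 8 13 3 5 14)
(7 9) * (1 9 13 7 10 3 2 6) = (1 9 10 3 2 6)(7 13) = [0, 9, 6, 2, 4, 5, 1, 13, 8, 10, 3, 11, 12, 7]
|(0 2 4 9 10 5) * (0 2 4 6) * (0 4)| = 6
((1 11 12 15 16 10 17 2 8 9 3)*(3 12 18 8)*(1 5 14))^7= (1 16)(2 8)(3 9)(5 12)(10 11)(14 15)(17 18)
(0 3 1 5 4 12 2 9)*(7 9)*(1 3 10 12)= [10, 5, 7, 3, 1, 4, 6, 9, 8, 0, 12, 11, 2]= (0 10 12 2 7 9)(1 5 4)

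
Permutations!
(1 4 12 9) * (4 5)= [0, 5, 2, 3, 12, 4, 6, 7, 8, 1, 10, 11, 9]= (1 5 4 12 9)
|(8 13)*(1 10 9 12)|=|(1 10 9 12)(8 13)|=4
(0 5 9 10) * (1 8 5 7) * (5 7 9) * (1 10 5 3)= (0 9 5 3 1 8 7 10)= [9, 8, 2, 1, 4, 3, 6, 10, 7, 5, 0]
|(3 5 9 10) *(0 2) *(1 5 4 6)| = |(0 2)(1 5 9 10 3 4 6)| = 14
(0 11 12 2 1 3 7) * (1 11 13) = (0 13 1 3 7)(2 11 12) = [13, 3, 11, 7, 4, 5, 6, 0, 8, 9, 10, 12, 2, 1]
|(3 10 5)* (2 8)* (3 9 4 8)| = |(2 3 10 5 9 4 8)| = 7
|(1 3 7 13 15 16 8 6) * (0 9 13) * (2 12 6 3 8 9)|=8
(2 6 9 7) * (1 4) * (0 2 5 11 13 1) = (0 2 6 9 7 5 11 13 1 4) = [2, 4, 6, 3, 0, 11, 9, 5, 8, 7, 10, 13, 12, 1]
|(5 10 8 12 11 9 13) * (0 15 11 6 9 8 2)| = 11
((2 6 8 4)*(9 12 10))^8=(9 10 12)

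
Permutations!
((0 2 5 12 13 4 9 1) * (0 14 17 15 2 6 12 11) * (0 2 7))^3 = (0 13 1 15 6 4 14 7 12 9 17)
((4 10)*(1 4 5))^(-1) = (1 5 10 4)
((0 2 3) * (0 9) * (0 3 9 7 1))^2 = (0 9 7)(1 2 3)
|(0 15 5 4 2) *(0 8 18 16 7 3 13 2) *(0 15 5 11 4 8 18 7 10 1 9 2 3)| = |(0 5 8 7)(1 9 2 18 16 10)(3 13)(4 15 11)| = 12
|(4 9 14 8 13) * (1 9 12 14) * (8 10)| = 6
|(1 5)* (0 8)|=2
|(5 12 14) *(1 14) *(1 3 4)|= |(1 14 5 12 3 4)|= 6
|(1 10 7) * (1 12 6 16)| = 6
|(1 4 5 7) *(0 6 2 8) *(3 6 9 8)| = 12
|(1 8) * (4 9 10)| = 6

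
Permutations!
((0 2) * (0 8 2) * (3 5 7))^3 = (2 8)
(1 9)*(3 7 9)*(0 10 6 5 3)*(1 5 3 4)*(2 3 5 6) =(0 10 2 3 7 9 6 5 4 1) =[10, 0, 3, 7, 1, 4, 5, 9, 8, 6, 2]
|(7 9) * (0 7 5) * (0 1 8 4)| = 7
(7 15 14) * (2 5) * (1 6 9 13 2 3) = (1 6 9 13 2 5 3)(7 15 14) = [0, 6, 5, 1, 4, 3, 9, 15, 8, 13, 10, 11, 12, 2, 7, 14]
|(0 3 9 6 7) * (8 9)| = 6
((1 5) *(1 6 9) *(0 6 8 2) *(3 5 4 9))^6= ((0 6 3 5 8 2)(1 4 9))^6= (9)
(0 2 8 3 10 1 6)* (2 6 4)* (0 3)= (0 6 3 10 1 4 2 8)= [6, 4, 8, 10, 2, 5, 3, 7, 0, 9, 1]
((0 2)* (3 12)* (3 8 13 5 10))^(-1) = ((0 2)(3 12 8 13 5 10))^(-1) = (0 2)(3 10 5 13 8 12)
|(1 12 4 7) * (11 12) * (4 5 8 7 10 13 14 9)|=30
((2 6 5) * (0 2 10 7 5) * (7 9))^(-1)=((0 2 6)(5 10 9 7))^(-1)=(0 6 2)(5 7 9 10)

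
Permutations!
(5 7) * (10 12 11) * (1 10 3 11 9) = (1 10 12 9)(3 11)(5 7) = [0, 10, 2, 11, 4, 7, 6, 5, 8, 1, 12, 3, 9]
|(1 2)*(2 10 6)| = |(1 10 6 2)| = 4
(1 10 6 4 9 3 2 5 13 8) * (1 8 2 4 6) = (1 10)(2 5 13)(3 4 9) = [0, 10, 5, 4, 9, 13, 6, 7, 8, 3, 1, 11, 12, 2]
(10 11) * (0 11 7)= (0 11 10 7)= [11, 1, 2, 3, 4, 5, 6, 0, 8, 9, 7, 10]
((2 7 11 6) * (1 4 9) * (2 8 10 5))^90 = ((1 4 9)(2 7 11 6 8 10 5))^90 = (2 5 10 8 6 11 7)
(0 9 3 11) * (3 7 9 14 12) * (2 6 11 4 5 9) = (0 14 12 3 4 5 9 7 2 6 11) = [14, 1, 6, 4, 5, 9, 11, 2, 8, 7, 10, 0, 3, 13, 12]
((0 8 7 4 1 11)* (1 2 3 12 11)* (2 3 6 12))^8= (0 11 12 6 2 3 4 7 8)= ((0 8 7 4 3 2 6 12 11))^8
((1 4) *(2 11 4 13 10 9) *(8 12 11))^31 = (1 2 4 9 11 10 12 13 8)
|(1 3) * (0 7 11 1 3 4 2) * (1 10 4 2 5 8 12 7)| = 21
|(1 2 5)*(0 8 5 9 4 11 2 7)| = |(0 8 5 1 7)(2 9 4 11)| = 20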